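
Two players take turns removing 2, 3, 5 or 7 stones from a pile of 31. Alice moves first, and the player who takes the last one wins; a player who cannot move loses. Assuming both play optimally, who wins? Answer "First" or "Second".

Mark each pile size as W (mover wins) or L (mover loses):
i:   0  1  2  3  4  5  6  7  8  9 10 11 12 13 14 15 16 17 18 19 20 21 22 23 24 25 26 27 28 29 30 31
     L  L  W  W  W  W  W  W  W  L  L  W  W  W  W  W  W  W  L  L  W  W  W  W  W  W  W  L  L  W  W  W
Position 31 is W, so the first player wins.

First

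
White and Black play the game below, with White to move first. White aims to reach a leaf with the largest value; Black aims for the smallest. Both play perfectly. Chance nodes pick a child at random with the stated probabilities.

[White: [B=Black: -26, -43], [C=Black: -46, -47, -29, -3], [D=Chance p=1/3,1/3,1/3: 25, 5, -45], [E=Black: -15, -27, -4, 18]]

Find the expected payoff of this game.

-5

B (Black): min(-26, -43) = -43
C (Black): min(-46, -47, -29, -3) = -47
D (Chance): 1/3·25 + 1/3·5 + 1/3·-45 = -5
E (Black): min(-15, -27, -4, 18) = -27
Root (White): max(-43, -47, -5, -27) = -5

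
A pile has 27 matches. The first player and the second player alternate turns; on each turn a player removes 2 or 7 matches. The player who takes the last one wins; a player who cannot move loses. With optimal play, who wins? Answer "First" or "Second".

Positions where the player to move wins (W) vs loses (L):
i:   0  1  2  3  4  5  6  7  8  9 10 11 12 13 14 15 16 17 18 19 20 21 22 23 24 25 26 27
     L  L  W  W  L  L  W  W  W  L  L  W  W  L  L  W  W  W  L  L  W  W  L  L  W  W  W  L
Position 27 is L, so the second player wins.

Second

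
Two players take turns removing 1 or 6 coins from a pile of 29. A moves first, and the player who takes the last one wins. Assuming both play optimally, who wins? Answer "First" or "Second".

First

Mark each pile size as W (mover wins) or L (mover loses):
i:   0  1  2  3  4  5  6  7  8  9 10 11 12 13 14 15 16 17 18 19 20 21 22 23 24 25 26 27 28 29
     L  W  L  W  L  W  W  L  W  L  W  L  W  W  L  W  L  W  L  W  W  L  W  L  W  L  W  W  L  W
Position 29 is W, so the first player wins.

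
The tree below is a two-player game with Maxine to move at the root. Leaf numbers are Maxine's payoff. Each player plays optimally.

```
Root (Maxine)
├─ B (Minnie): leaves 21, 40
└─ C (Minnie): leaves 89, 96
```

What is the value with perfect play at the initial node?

B (Minnie): min(21, 40) = 21
C (Minnie): min(89, 96) = 89
Root (Maxine): max(21, 89) = 89

89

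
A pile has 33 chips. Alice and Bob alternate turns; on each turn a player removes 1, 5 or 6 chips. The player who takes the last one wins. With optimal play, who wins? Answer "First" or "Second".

Second

Mark each pile size as W (mover wins) or L (mover loses):
i:   0  1  2  3  4  5  6  7  8  9 10 11 12 13 14 15 16 17 18 19 20 21 22 23 24 25 26 27 28 29 30 31 32 33
     L  W  L  W  L  W  W  W  W  W  W  L  W  L  W  L  W  W  W  W  W  W  L  W  L  W  L  W  W  W  W  W  W  L
Position 33 is L, so the second player wins.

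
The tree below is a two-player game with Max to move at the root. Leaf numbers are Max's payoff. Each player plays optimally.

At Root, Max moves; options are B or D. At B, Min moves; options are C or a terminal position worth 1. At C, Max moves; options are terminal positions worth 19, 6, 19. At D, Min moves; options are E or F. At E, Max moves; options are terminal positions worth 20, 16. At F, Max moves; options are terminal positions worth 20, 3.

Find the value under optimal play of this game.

C (Max): max(19, 6, 19) = 19
B (Min): min(19, 1) = 1
E (Max): max(20, 16) = 20
F (Max): max(20, 3) = 20
D (Min): min(20, 20) = 20
Root (Max): max(1, 20) = 20

20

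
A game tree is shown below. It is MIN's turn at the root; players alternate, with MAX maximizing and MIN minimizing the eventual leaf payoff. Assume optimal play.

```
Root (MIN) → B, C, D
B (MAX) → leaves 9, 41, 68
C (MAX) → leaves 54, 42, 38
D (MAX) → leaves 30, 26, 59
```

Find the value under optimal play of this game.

54

B (MAX): max(9, 41, 68) = 68
C (MAX): max(54, 42, 38) = 54
D (MAX): max(30, 26, 59) = 59
Root (MIN): min(68, 54, 59) = 54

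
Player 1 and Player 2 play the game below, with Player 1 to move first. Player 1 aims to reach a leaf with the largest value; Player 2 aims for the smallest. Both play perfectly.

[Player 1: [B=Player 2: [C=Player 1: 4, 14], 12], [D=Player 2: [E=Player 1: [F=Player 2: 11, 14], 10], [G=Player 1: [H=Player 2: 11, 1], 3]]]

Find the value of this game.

C (Player 1): max(4, 14) = 14
B (Player 2): min(14, 12) = 12
F (Player 2): min(11, 14) = 11
E (Player 1): max(11, 10) = 11
H (Player 2): min(11, 1) = 1
G (Player 1): max(1, 3) = 3
D (Player 2): min(11, 3) = 3
Root (Player 1): max(12, 3) = 12

12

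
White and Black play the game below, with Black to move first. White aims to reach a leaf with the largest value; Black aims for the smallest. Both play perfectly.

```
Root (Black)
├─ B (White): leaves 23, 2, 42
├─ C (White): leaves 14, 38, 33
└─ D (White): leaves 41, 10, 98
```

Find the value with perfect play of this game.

B (White): max(23, 2, 42) = 42
C (White): max(14, 38, 33) = 38
D (White): max(41, 10, 98) = 98
Root (Black): min(42, 38, 98) = 38

38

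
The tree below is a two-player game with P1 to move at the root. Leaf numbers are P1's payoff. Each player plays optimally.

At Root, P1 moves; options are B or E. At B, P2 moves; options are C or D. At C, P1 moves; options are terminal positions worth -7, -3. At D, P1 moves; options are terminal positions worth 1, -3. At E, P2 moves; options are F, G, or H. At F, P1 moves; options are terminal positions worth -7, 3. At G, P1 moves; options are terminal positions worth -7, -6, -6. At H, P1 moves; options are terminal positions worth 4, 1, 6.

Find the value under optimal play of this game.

C (P1): max(-7, -3) = -3
D (P1): max(1, -3) = 1
B (P2): min(-3, 1) = -3
F (P1): max(-7, 3) = 3
G (P1): max(-7, -6, -6) = -6
H (P1): max(4, 1, 6) = 6
E (P2): min(3, -6, 6) = -6
Root (P1): max(-3, -6) = -3

-3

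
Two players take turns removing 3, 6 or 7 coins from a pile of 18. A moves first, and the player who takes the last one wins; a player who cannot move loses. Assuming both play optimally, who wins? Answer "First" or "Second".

First

W/L table (W = player to move can force a win):
i:   0  1  2  3  4  5  6  7  8  9 10 11 12 13 14 15 16 17 18
     L  L  L  W  W  W  W  W  W  W  L  L  L  W  W  W  W  W  W
Position 18 is W, so the first player wins.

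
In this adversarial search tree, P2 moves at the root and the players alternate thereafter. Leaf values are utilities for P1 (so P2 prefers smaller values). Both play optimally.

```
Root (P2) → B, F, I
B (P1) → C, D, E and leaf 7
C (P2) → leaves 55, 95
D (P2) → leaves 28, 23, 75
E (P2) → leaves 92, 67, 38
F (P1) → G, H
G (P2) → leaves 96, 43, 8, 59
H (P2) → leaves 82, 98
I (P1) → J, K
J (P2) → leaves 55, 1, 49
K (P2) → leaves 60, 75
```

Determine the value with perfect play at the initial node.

55

C (P2): min(55, 95) = 55
D (P2): min(28, 23, 75) = 23
E (P2): min(92, 67, 38) = 38
B (P1): max(55, 23, 38, 7) = 55
G (P2): min(96, 43, 8, 59) = 8
H (P2): min(82, 98) = 82
F (P1): max(8, 82) = 82
J (P2): min(55, 1, 49) = 1
K (P2): min(60, 75) = 60
I (P1): max(1, 60) = 60
Root (P2): min(55, 82, 60) = 55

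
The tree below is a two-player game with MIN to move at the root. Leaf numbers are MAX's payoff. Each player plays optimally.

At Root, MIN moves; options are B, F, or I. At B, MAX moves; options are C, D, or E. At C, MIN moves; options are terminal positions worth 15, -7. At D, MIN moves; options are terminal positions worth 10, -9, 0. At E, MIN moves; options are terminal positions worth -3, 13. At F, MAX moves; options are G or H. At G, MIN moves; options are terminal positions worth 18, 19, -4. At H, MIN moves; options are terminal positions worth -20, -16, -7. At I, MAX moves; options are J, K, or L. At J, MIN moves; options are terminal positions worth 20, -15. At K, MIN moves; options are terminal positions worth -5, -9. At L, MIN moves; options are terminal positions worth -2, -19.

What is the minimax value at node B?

C: min(15, -7) = -7
D: min(10, -9, 0) = -9
E: min(-3, 13) = -3
B: max(-7, -9, -3) = -3

-3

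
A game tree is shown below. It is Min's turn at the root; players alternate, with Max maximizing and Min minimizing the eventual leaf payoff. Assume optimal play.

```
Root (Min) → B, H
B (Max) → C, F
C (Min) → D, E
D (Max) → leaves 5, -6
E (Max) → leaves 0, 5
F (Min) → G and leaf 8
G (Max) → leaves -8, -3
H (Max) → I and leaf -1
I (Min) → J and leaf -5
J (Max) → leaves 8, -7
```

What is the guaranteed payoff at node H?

-1

J: max(8, -7) = 8
I: min(8, -5) = -5
H: max(-5, -1) = -1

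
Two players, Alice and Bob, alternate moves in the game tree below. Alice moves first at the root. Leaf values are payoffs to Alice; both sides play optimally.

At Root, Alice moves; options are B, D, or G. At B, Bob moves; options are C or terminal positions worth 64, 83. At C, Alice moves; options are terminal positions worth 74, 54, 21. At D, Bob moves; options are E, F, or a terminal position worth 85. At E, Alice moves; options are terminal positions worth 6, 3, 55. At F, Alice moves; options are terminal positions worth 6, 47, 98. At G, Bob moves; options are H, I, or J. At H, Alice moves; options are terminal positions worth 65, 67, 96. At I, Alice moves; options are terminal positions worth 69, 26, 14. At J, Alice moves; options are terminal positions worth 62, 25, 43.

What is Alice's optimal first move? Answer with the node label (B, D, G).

B

C (Alice): max(74, 54, 21) = 74
B (Bob): min(74, 64, 83) = 64
E (Alice): max(6, 3, 55) = 55
F (Alice): max(6, 47, 98) = 98
D (Bob): min(55, 98, 85) = 55
H (Alice): max(65, 67, 96) = 96
I (Alice): max(69, 26, 14) = 69
J (Alice): max(62, 25, 43) = 62
G (Bob): min(96, 69, 62) = 62
Root (Alice): max(64, 55, 62) = 64
Alice picks the child with the highest value: B (value 64).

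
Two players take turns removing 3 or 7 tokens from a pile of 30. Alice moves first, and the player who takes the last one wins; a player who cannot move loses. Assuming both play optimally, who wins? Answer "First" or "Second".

Compute winning (W) and losing (L) positions by backward induction:
i:   0  1  2  3  4  5  6  7  8  9 10 11 12 13 14 15 16 17 18 19 20 21 22 23 24 25 26 27 28 29 30
     L  L  L  W  W  W  L  W  W  W  L  L  L  W  W  W  L  W  W  W  L  L  L  W  W  W  L  W  W  W  L
Position 30 is L, so the second player wins.

Second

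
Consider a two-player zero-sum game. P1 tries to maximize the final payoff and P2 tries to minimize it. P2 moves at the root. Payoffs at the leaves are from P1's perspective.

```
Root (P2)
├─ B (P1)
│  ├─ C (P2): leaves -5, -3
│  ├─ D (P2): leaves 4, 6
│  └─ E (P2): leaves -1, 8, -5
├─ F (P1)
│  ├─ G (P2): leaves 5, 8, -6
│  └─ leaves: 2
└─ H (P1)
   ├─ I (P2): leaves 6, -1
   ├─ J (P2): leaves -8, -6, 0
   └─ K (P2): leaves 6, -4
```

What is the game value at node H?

I: min(6, -1) = -1
J: min(-8, -6, 0) = -8
K: min(6, -4) = -4
H: max(-1, -8, -4) = -1

-1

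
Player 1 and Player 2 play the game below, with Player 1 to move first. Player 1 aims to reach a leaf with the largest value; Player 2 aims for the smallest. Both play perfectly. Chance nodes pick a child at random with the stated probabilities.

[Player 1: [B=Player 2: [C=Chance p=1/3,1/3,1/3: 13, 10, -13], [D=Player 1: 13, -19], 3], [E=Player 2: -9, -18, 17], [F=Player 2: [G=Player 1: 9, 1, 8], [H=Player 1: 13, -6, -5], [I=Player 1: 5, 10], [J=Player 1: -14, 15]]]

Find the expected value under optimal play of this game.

9

C (Chance): 1/3·13 + 1/3·10 + 1/3·-13 = 3.33
D (Player 1): max(13, -19) = 13
B (Player 2): min(3.33, 13, 3) = 3
E (Player 2): min(-9, -18, 17) = -18
G (Player 1): max(9, 1, 8) = 9
H (Player 1): max(13, -6, -5) = 13
I (Player 1): max(5, 10) = 10
J (Player 1): max(-14, 15) = 15
F (Player 2): min(9, 13, 10, 15) = 9
Root (Player 1): max(3, -18, 9) = 9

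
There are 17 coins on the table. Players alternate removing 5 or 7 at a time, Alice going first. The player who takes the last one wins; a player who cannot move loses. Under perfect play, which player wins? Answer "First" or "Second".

Positions where the player to move wins (W) vs loses (L):
i:   0  1  2  3  4  5  6  7  8  9 10 11 12 13 14 15 16 17
     L  L  L  L  L  W  W  W  W  W  W  W  L  L  L  L  L  W
Position 17 is W, so the first player wins.

First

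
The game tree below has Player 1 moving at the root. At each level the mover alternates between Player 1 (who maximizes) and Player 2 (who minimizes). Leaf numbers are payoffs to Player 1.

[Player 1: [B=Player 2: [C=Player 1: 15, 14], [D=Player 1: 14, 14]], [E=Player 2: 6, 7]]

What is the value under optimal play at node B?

14

C: max(15, 14) = 15
D: max(14, 14) = 14
B: min(15, 14) = 14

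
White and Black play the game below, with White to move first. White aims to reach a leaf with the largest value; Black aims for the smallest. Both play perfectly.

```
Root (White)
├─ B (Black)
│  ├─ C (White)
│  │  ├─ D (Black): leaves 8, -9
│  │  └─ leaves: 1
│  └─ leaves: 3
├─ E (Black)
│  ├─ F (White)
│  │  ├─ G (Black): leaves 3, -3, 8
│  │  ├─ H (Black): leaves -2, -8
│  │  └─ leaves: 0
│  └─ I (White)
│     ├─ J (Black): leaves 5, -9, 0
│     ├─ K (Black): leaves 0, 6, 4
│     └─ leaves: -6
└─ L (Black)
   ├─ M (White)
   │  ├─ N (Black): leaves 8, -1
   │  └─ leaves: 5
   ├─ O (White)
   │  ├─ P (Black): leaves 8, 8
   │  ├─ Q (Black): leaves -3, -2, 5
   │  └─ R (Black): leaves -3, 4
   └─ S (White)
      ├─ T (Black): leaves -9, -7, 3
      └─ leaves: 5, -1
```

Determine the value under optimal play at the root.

5

D (Black): min(8, -9) = -9
C (White): max(-9, 1) = 1
B (Black): min(1, 3) = 1
G (Black): min(3, -3, 8) = -3
H (Black): min(-2, -8) = -8
F (White): max(-3, -8, 0) = 0
J (Black): min(5, -9, 0) = -9
K (Black): min(0, 6, 4) = 0
I (White): max(-9, 0, -6) = 0
E (Black): min(0, 0) = 0
N (Black): min(8, -1) = -1
M (White): max(-1, 5) = 5
P (Black): min(8, 8) = 8
Q (Black): min(-3, -2, 5) = -3
R (Black): min(-3, 4) = -3
O (White): max(8, -3, -3) = 8
T (Black): min(-9, -7, 3) = -9
S (White): max(-9, 5, -1) = 5
L (Black): min(5, 8, 5) = 5
Root (White): max(1, 0, 5) = 5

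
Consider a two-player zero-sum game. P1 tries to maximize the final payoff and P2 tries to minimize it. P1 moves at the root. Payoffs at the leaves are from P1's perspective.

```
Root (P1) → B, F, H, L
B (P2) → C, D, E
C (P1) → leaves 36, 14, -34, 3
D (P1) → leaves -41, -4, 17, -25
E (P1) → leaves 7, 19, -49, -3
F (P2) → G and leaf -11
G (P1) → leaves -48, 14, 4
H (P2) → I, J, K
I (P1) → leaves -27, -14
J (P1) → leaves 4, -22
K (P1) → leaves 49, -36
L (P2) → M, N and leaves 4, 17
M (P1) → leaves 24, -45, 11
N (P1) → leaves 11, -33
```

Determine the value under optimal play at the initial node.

C (P1): max(36, 14, -34, 3) = 36
D (P1): max(-41, -4, 17, -25) = 17
E (P1): max(7, 19, -49, -3) = 19
B (P2): min(36, 17, 19) = 17
G (P1): max(-48, 14, 4) = 14
F (P2): min(14, -11) = -11
I (P1): max(-27, -14) = -14
J (P1): max(4, -22) = 4
K (P1): max(49, -36) = 49
H (P2): min(-14, 4, 49) = -14
M (P1): max(24, -45, 11) = 24
N (P1): max(11, -33) = 11
L (P2): min(24, 11, 4, 17) = 4
Root (P1): max(17, -11, -14, 4) = 17

17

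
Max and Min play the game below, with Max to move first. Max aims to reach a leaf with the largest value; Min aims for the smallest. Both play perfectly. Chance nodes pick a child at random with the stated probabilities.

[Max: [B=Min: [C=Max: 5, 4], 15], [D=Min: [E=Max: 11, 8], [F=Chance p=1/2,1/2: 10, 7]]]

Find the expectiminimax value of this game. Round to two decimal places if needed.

C (Max): max(5, 4) = 5
B (Min): min(5, 15) = 5
E (Max): max(11, 8) = 11
F (Chance): 1/2·10 + 1/2·7 = 8.5
D (Min): min(11, 8.5) = 8.5
Root (Max): max(5, 8.5) = 8.5

8.5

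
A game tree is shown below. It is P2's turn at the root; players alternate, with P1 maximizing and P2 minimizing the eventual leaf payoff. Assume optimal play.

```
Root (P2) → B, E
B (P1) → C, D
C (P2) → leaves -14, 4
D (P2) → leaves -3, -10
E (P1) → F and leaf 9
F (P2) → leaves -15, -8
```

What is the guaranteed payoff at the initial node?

-10

C (P2): min(-14, 4) = -14
D (P2): min(-3, -10) = -10
B (P1): max(-14, -10) = -10
F (P2): min(-15, -8) = -15
E (P1): max(-15, 9) = 9
Root (P2): min(-10, 9) = -10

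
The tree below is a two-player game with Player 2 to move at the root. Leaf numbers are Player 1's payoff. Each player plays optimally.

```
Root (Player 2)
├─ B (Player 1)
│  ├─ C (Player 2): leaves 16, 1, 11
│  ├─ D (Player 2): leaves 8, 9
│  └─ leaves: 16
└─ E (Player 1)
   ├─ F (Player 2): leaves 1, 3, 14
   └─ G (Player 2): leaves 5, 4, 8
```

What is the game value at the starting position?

C (Player 2): min(16, 1, 11) = 1
D (Player 2): min(8, 9) = 8
B (Player 1): max(1, 8, 16) = 16
F (Player 2): min(1, 3, 14) = 1
G (Player 2): min(5, 4, 8) = 4
E (Player 1): max(1, 4) = 4
Root (Player 2): min(16, 4) = 4

4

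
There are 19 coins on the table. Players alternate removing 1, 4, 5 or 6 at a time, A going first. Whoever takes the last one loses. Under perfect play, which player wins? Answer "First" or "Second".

Second

Positions where the player to move wins (W) vs loses (L):
i:   0  1  2  3  4  5  6  7  8  9 10 11 12 13 14 15 16 17 18 19
     W  L  W  L  W  W  W  W  W  W  L  W  L  W  W  W  W  W  W  L
Position 19 is L, so the second player wins.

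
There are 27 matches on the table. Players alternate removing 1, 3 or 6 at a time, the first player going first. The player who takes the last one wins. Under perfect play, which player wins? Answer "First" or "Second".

Second

i:   0  1  2  3  4  5  6  7  8  9 10 11 12 13 14 15 16 17 18 19 20 21 22 23 24 25 26 27
     L  W  L  W  L  W  W  W  W  L  W  L  W  L  W  W  W  W  L  W  L  W  L  W  W  W  W  L
Position 27 is L, so the second player wins.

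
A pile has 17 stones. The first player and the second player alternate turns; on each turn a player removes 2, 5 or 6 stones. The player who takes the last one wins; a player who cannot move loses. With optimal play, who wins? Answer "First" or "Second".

Compute winning (W) and losing (L) positions by backward induction:
i:   0  1  2  3  4  5  6  7  8  9 10 11 12 13 14 15 16 17
     L  L  W  W  L  W  W  W  L  W  W  L  L  W  W  L  W  W
Position 17 is W, so the first player wins.

First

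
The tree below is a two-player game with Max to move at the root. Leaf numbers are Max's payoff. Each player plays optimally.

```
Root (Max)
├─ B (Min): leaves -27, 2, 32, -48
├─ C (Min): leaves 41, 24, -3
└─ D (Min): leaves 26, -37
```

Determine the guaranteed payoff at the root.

B (Min): min(-27, 2, 32, -48) = -48
C (Min): min(41, 24, -3) = -3
D (Min): min(26, -37) = -37
Root (Max): max(-48, -3, -37) = -3

-3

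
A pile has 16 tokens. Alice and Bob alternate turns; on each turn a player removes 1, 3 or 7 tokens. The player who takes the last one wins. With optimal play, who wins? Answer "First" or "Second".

Mark each pile size as W (mover wins) or L (mover loses):
i:   0  1  2  3  4  5  6  7  8  9 10 11 12 13 14 15 16
     L  W  L  W  L  W  L  W  L  W  L  W  L  W  L  W  L
Position 16 is L, so the second player wins.

Second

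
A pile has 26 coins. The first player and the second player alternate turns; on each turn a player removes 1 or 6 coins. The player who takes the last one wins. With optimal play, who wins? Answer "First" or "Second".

First

Positions where the player to move wins (W) vs loses (L):
i:   0  1  2  3  4  5  6  7  8  9 10 11 12 13 14 15 16 17 18 19 20 21 22 23 24 25 26
     L  W  L  W  L  W  W  L  W  L  W  L  W  W  L  W  L  W  L  W  W  L  W  L  W  L  W
Position 26 is W, so the first player wins.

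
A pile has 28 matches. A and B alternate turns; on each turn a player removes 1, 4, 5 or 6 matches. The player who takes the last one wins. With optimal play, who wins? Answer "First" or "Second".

Compute winning (W) and losing (L) positions by backward induction:
i:   0  1  2  3  4  5  6  7  8  9 10 11 12 13 14 15 16 17 18 19 20 21 22 23 24 25 26 27 28
     L  W  L  W  W  W  W  W  W  L  W  L  W  W  W  W  W  W  L  W  L  W  W  W  W  W  W  L  W
Position 28 is W, so the first player wins.

First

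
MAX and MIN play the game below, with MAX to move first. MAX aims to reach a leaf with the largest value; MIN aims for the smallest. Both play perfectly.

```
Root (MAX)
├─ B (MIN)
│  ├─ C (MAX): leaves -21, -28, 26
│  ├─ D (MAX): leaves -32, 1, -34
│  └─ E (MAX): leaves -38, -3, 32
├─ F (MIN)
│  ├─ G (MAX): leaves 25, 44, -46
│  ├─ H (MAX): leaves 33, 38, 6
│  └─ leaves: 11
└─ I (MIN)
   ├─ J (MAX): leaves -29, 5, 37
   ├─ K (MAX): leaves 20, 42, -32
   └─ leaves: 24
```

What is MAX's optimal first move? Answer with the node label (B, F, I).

I

C (MAX): max(-21, -28, 26) = 26
D (MAX): max(-32, 1, -34) = 1
E (MAX): max(-38, -3, 32) = 32
B (MIN): min(26, 1, 32) = 1
G (MAX): max(25, 44, -46) = 44
H (MAX): max(33, 38, 6) = 38
F (MIN): min(44, 38, 11) = 11
J (MAX): max(-29, 5, 37) = 37
K (MAX): max(20, 42, -32) = 42
I (MIN): min(37, 42, 24) = 24
Root (MAX): max(1, 11, 24) = 24
MAX picks the child with the highest value: I (value 24).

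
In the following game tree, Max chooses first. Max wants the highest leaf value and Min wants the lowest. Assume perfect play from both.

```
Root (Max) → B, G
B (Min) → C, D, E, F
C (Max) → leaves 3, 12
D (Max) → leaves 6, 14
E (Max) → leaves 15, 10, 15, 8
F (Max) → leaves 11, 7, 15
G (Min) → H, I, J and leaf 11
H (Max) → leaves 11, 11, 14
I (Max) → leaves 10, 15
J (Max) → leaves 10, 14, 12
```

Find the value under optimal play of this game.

C (Max): max(3, 12) = 12
D (Max): max(6, 14) = 14
E (Max): max(15, 10, 15, 8) = 15
F (Max): max(11, 7, 15) = 15
B (Min): min(12, 14, 15, 15) = 12
H (Max): max(11, 11, 14) = 14
I (Max): max(10, 15) = 15
J (Max): max(10, 14, 12) = 14
G (Min): min(14, 15, 14, 11) = 11
Root (Max): max(12, 11) = 12

12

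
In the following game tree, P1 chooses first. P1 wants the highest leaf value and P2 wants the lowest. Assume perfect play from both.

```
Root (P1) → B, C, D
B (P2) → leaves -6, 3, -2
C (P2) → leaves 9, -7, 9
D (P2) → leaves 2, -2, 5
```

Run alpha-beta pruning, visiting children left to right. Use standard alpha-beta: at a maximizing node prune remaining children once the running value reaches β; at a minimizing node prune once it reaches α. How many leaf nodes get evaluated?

B [α=-∞,β=+∞]: v=-6
C [α=-6,β=+∞]: v=-7 after child 2 ≤ α → α-cutoff, skip 1
D [α=-6,β=+∞]: v=-2
Root [α=-∞,β=+∞]: v=-2
Leaves evaluated: 8 of 9.

8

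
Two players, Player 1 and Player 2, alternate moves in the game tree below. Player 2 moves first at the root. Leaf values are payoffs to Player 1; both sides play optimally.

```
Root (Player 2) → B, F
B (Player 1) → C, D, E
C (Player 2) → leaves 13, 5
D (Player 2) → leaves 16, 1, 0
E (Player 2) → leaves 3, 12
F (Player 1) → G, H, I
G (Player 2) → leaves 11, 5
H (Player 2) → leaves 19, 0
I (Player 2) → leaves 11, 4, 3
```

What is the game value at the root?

C (Player 2): min(13, 5) = 5
D (Player 2): min(16, 1, 0) = 0
E (Player 2): min(3, 12) = 3
B (Player 1): max(5, 0, 3) = 5
G (Player 2): min(11, 5) = 5
H (Player 2): min(19, 0) = 0
I (Player 2): min(11, 4, 3) = 3
F (Player 1): max(5, 0, 3) = 5
Root (Player 2): min(5, 5) = 5

5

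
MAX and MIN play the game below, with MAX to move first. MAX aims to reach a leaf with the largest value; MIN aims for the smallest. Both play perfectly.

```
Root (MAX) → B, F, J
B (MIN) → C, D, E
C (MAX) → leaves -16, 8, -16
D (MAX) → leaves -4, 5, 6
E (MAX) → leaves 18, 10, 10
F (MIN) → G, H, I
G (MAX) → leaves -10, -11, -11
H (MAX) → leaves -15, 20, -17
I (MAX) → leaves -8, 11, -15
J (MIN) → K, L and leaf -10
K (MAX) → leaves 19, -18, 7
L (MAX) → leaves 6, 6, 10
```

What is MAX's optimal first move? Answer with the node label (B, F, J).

C (MAX): max(-16, 8, -16) = 8
D (MAX): max(-4, 5, 6) = 6
E (MAX): max(18, 10, 10) = 18
B (MIN): min(8, 6, 18) = 6
G (MAX): max(-10, -11, -11) = -10
H (MAX): max(-15, 20, -17) = 20
I (MAX): max(-8, 11, -15) = 11
F (MIN): min(-10, 20, 11) = -10
K (MAX): max(19, -18, 7) = 19
L (MAX): max(6, 6, 10) = 10
J (MIN): min(19, 10, -10) = -10
Root (MAX): max(6, -10, -10) = 6
MAX picks the child with the highest value: B (value 6).

B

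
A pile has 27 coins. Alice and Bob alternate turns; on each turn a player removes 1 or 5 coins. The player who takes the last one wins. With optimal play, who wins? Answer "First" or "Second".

First

Positions where the player to move wins (W) vs loses (L):
i:   0  1  2  3  4  5  6  7  8  9 10 11 12 13 14 15 16 17 18 19 20 21 22 23 24 25 26 27
     L  W  L  W  L  W  L  W  L  W  L  W  L  W  L  W  L  W  L  W  L  W  L  W  L  W  L  W
Position 27 is W, so the first player wins.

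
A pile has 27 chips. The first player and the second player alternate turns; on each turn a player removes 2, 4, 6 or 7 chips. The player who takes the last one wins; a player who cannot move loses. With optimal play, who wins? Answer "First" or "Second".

Second

Positions where the player to move wins (W) vs loses (L):
i:   0  1  2  3  4  5  6  7  8  9 10 11 12 13 14 15 16 17 18 19 20 21 22 23 24 25 26 27
     L  L  W  W  W  W  W  W  W  L  L  W  W  W  W  W  W  W  L  L  W  W  W  W  W  W  W  L
Position 27 is L, so the second player wins.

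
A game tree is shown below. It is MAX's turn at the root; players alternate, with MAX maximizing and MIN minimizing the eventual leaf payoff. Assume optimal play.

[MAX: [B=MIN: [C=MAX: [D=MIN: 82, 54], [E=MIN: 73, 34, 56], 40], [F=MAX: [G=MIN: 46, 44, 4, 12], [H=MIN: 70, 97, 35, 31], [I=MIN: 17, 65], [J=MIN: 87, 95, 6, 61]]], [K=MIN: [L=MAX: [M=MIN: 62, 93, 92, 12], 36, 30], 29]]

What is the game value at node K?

M: min(62, 93, 92, 12) = 12
L: max(12, 36, 30) = 36
K: min(36, 29) = 29

29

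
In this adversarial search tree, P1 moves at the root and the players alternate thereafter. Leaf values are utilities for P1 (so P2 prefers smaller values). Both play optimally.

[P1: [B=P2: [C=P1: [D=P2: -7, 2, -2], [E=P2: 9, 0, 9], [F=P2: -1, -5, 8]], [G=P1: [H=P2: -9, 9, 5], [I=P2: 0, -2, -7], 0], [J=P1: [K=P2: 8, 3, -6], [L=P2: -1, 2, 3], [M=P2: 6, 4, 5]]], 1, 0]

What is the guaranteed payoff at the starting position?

D (P2): min(-7, 2, -2) = -7
E (P2): min(9, 0, 9) = 0
F (P2): min(-1, -5, 8) = -5
C (P1): max(-7, 0, -5) = 0
H (P2): min(-9, 9, 5) = -9
I (P2): min(0, -2, -7) = -7
G (P1): max(-9, -7, 0) = 0
K (P2): min(8, 3, -6) = -6
L (P2): min(-1, 2, 3) = -1
M (P2): min(6, 4, 5) = 4
J (P1): max(-6, -1, 4) = 4
B (P2): min(0, 0, 4) = 0
Root (P1): max(0, 1, 0) = 1

1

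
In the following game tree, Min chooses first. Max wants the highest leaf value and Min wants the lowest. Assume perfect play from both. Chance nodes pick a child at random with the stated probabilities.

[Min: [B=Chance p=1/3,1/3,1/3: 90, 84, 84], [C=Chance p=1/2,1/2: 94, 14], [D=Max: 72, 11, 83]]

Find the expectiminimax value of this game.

B (Chance): 1/3·90 + 1/3·84 + 1/3·84 = 86
C (Chance): 1/2·94 + 1/2·14 = 54
D (Max): max(72, 11, 83) = 83
Root (Min): min(86, 54, 83) = 54

54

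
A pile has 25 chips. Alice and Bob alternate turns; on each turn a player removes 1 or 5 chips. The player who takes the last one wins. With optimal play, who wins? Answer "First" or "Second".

Positions where the player to move wins (W) vs loses (L):
i:   0  1  2  3  4  5  6  7  8  9 10 11 12 13 14 15 16 17 18 19 20 21 22 23 24 25
     L  W  L  W  L  W  L  W  L  W  L  W  L  W  L  W  L  W  L  W  L  W  L  W  L  W
Position 25 is W, so the first player wins.

First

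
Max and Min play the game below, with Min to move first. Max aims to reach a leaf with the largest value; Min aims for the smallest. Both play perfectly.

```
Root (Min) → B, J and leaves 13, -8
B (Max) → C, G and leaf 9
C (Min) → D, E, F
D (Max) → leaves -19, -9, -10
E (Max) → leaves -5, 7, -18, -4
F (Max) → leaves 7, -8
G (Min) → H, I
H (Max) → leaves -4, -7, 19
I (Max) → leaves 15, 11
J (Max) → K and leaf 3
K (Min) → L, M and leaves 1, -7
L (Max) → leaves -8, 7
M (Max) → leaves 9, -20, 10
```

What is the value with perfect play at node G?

15

H: max(-4, -7, 19) = 19
I: max(15, 11) = 15
G: min(19, 15) = 15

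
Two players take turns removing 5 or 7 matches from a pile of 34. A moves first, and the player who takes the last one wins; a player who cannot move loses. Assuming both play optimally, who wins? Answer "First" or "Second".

First

W/L table (W = player to move can force a win):
i:   0  1  2  3  4  5  6  7  8  9 10 11 12 13 14 15 16 17 18 19 20 21 22 23 24 25 26 27 28 29 30 31 32 33 34
     L  L  L  L  L  W  W  W  W  W  W  W  L  L  L  L  L  W  W  W  W  W  W  W  L  L  L  L  L  W  W  W  W  W  W
Position 34 is W, so the first player wins.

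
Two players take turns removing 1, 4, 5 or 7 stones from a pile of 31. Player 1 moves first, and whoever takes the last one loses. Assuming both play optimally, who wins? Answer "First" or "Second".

First

Positions where the player to move wins (W) vs loses (L):
i:   0  1  2  3  4  5  6  7  8  9 10 11 12 13 14 15 16 17 18 19 20 21 22 23 24 25 26 27 28 29 30 31
     W  L  W  L  W  W  W  W  W  L  W  L  W  W  W  W  W  L  W  L  W  W  W  W  W  L  W  L  W  W  W  W
Position 31 is W, so the first player wins.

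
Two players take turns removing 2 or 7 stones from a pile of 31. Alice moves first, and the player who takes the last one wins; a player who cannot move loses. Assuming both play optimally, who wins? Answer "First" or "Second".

Positions where the player to move wins (W) vs loses (L):
i:   0  1  2  3  4  5  6  7  8  9 10 11 12 13 14 15 16 17 18 19 20 21 22 23 24 25 26 27 28 29 30 31
     L  L  W  W  L  L  W  W  W  L  L  W  W  L  L  W  W  W  L  L  W  W  L  L  W  W  W  L  L  W  W  L
Position 31 is L, so the second player wins.

Second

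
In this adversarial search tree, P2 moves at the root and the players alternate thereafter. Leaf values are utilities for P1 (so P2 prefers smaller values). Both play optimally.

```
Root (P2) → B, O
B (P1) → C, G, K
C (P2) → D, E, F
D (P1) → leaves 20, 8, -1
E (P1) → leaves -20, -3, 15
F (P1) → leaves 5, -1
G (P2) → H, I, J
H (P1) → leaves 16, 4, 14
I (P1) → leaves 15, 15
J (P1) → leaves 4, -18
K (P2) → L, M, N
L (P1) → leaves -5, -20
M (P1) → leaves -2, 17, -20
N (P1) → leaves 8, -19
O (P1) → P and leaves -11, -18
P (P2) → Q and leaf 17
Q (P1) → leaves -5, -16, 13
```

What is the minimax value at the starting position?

5

D (P1): max(20, 8, -1) = 20
E (P1): max(-20, -3, 15) = 15
F (P1): max(5, -1) = 5
C (P2): min(20, 15, 5) = 5
H (P1): max(16, 4, 14) = 16
I (P1): max(15, 15) = 15
J (P1): max(4, -18) = 4
G (P2): min(16, 15, 4) = 4
L (P1): max(-5, -20) = -5
M (P1): max(-2, 17, -20) = 17
N (P1): max(8, -19) = 8
K (P2): min(-5, 17, 8) = -5
B (P1): max(5, 4, -5) = 5
Q (P1): max(-5, -16, 13) = 13
P (P2): min(13, 17) = 13
O (P1): max(13, -11, -18) = 13
Root (P2): min(5, 13) = 5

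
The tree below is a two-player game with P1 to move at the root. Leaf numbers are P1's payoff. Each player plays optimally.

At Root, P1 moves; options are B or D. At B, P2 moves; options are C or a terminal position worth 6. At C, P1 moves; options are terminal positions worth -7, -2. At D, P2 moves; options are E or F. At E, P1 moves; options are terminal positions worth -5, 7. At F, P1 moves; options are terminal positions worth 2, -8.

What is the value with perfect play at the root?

2

C (P1): max(-7, -2) = -2
B (P2): min(-2, 6) = -2
E (P1): max(-5, 7) = 7
F (P1): max(2, -8) = 2
D (P2): min(7, 2) = 2
Root (P1): max(-2, 2) = 2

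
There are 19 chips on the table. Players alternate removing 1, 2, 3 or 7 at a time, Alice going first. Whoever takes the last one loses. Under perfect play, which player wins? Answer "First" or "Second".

W/L table (W = player to move can force a win):
i:   0  1  2  3  4  5  6  7  8  9 10 11 12 13 14 15 16 17 18 19
     W  L  W  W  W  L  W  W  W  L  W  W  W  L  W  W  W  L  W  W
Position 19 is W, so the first player wins.

First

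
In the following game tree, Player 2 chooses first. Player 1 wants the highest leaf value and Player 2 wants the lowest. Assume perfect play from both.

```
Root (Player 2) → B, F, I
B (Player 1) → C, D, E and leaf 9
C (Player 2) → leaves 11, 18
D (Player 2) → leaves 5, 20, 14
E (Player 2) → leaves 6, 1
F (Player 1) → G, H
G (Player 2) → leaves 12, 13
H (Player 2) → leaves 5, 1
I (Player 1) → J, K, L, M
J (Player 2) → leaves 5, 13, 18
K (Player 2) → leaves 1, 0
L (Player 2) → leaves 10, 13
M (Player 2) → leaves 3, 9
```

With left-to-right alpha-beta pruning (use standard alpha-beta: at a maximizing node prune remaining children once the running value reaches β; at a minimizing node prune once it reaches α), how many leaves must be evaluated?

14

C [α=-∞,β=+∞]: v=11
D [α=11,β=+∞]: v=5 after child 1 ≤ α → α-cutoff, skip 2
E [α=11,β=+∞]: v=6 after child 1 ≤ α → α-cutoff, skip 1
B [α=-∞,β=+∞]: v=11
G [α=-∞,β=11]: v=12
F [α=-∞,β=11]: v=12 after child 1 ≥ β → β-cutoff, skip 1
J [α=-∞,β=11]: v=5
K [α=5,β=11]: v=1 after child 1 ≤ α → α-cutoff, skip 1
L [α=5,β=11]: v=10
M [α=10,β=11]: v=3 after child 1 ≤ α → α-cutoff, skip 1
I [α=-∞,β=11]: v=10
Root [α=-∞,β=+∞]: v=10
Leaves evaluated: 14 of 21.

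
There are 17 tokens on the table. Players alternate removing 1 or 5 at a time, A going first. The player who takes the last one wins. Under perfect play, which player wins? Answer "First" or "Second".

i:   0  1  2  3  4  5  6  7  8  9 10 11 12 13 14 15 16 17
     L  W  L  W  L  W  L  W  L  W  L  W  L  W  L  W  L  W
Position 17 is W, so the first player wins.

First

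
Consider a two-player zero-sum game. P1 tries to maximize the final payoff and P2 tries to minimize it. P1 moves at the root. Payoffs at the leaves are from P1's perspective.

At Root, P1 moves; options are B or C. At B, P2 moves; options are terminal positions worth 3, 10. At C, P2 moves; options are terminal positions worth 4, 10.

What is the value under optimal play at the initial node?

B (P2): min(3, 10) = 3
C (P2): min(4, 10) = 4
Root (P1): max(3, 4) = 4

4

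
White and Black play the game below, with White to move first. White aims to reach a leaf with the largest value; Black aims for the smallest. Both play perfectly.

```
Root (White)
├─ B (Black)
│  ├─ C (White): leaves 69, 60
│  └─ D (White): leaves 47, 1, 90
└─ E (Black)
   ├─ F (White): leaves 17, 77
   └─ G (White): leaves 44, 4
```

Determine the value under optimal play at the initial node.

C (White): max(69, 60) = 69
D (White): max(47, 1, 90) = 90
B (Black): min(69, 90) = 69
F (White): max(17, 77) = 77
G (White): max(44, 4) = 44
E (Black): min(77, 44) = 44
Root (White): max(69, 44) = 69

69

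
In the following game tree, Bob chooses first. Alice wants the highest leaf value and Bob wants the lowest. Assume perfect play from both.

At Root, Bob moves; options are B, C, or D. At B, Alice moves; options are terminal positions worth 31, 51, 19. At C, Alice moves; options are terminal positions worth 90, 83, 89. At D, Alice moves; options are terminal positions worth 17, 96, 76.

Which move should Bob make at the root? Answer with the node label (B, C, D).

B

B (Alice): max(31, 51, 19) = 51
C (Alice): max(90, 83, 89) = 90
D (Alice): max(17, 96, 76) = 96
Root (Bob): min(51, 90, 96) = 51
Bob picks the child with the lowest value: B (value 51).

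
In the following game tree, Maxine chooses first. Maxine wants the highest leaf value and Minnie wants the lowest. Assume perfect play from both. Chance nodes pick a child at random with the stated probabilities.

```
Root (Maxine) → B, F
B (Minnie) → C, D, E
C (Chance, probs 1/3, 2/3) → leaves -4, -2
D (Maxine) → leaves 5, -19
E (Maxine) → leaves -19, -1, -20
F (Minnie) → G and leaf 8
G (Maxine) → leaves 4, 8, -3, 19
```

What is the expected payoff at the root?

C (Chance): 1/3·-4 + 2/3·-2 = -2.67
D (Maxine): max(5, -19) = 5
E (Maxine): max(-19, -1, -20) = -1
B (Minnie): min(-2.67, 5, -1) = -2.67
G (Maxine): max(4, 8, -3, 19) = 19
F (Minnie): min(19, 8) = 8
Root (Maxine): max(-2.67, 8) = 8

8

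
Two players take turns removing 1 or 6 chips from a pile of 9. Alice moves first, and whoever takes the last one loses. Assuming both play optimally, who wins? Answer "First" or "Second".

Compute winning (W) and losing (L) positions by backward induction:
i:   0  1  2  3  4  5  6  7  8  9
     W  L  W  L  W  L  W  W  L  W
Position 9 is W, so the first player wins.

First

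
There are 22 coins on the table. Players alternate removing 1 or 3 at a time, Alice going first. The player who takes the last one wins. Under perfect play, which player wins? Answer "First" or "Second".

Compute winning (W) and losing (L) positions by backward induction:
i:   0  1  2  3  4  5  6  7  8  9 10 11 12 13 14 15 16 17 18 19 20 21 22
     L  W  L  W  L  W  L  W  L  W  L  W  L  W  L  W  L  W  L  W  L  W  L
Position 22 is L, so the second player wins.

Second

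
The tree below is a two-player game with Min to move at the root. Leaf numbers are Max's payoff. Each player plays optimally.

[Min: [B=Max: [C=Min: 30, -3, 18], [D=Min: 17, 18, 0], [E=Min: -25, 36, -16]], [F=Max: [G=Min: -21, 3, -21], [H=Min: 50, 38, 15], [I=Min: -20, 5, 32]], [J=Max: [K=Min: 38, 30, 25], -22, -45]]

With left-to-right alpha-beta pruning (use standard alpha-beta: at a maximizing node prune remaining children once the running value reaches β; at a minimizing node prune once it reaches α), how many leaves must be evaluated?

16

C [α=-∞,β=+∞]: v=-3
D [α=-3,β=+∞]: v=0
E [α=0,β=+∞]: v=-25 after child 1 ≤ α → α-cutoff, skip 2
B [α=-∞,β=+∞]: v=0
G [α=-∞,β=0]: v=-21
H [α=-21,β=0]: v=15
F [α=-∞,β=0]: v=15 after child 2 ≥ β → β-cutoff, skip 1
K [α=-∞,β=0]: v=25
J [α=-∞,β=0]: v=25 after child 1 ≥ β → β-cutoff, skip 2
Root [α=-∞,β=+∞]: v=0
Leaves evaluated: 16 of 23.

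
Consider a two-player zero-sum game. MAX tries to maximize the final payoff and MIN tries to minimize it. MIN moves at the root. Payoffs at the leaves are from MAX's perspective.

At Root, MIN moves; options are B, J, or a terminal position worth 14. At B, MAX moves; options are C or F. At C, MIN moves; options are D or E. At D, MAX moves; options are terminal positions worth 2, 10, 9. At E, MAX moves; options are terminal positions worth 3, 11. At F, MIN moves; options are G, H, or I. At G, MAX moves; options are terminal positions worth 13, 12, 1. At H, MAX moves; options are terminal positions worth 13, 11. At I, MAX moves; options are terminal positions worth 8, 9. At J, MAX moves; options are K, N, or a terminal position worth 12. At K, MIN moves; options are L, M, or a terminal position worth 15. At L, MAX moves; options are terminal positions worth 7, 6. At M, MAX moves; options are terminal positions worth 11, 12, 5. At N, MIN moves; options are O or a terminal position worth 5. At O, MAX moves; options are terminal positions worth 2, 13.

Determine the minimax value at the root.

10

D (MAX): max(2, 10, 9) = 10
E (MAX): max(3, 11) = 11
C (MIN): min(10, 11) = 10
G (MAX): max(13, 12, 1) = 13
H (MAX): max(13, 11) = 13
I (MAX): max(8, 9) = 9
F (MIN): min(13, 13, 9) = 9
B (MAX): max(10, 9) = 10
L (MAX): max(7, 6) = 7
M (MAX): max(11, 12, 5) = 12
K (MIN): min(7, 12, 15) = 7
O (MAX): max(2, 13) = 13
N (MIN): min(13, 5) = 5
J (MAX): max(7, 5, 12) = 12
Root (MIN): min(10, 12, 14) = 10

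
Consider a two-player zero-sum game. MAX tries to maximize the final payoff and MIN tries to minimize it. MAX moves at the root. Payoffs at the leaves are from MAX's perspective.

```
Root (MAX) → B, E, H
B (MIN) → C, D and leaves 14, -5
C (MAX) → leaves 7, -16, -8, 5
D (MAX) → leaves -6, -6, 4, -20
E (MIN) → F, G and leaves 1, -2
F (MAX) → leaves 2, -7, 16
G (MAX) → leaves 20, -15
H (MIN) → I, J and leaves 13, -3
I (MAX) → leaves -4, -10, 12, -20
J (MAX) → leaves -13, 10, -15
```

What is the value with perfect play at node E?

F: max(2, -7, 16) = 16
G: max(20, -15) = 20
E: min(16, 20, 1, -2) = -2

-2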